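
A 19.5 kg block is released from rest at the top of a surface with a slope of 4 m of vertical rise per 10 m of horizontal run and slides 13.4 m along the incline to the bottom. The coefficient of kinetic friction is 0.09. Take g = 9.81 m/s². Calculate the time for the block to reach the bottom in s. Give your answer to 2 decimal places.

The weight component along the incline is mg sin 21.80° = 71.045 N and the normal force is N = mg cos 21.80° = 177.613 N.
Friction up the slope is f = μN = 0.09 × 177.613 = 15.985 N, so the net downslope force is 71.045 − 15.985 = 55.060 N and a = 55.060 / 19.5 = 2.8236 m/s².
Starting from rest, L = ½at², so t = √(2L/a) = √(2 × 13.4 / 2.8236) = 3.0808 s.

3.08 s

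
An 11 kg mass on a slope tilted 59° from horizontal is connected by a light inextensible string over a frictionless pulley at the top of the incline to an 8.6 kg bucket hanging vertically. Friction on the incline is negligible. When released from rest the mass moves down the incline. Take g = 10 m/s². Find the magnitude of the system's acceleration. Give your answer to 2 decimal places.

For the mass on the incline: the weight component along the slope is m₁g sin 59° = 11 × 10 × 0.8572 = 94.292 N and the normal force is N = m₁g cos 59° = 56.654 N.
Newton's second law for the mass (down-slope positive): 94.292 − T = 11 a. For the hanging bucket (upward positive): T − 8.6 × 10 = 8.6 a.
Adding the two equations eliminates T: 8.292 = 19.6 a, so a = 0.4231 m/s².

0.42 m/s²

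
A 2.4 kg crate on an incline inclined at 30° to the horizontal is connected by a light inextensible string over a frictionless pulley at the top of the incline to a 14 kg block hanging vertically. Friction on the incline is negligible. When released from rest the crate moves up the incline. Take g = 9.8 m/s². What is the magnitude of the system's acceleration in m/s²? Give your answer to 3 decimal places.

For the crate on the incline: the weight component along the slope is m₁g sin 30° = 2.4 × 9.8 × 0.5000 = 11.760 N and the normal force is N = m₁g cos 30° = 20.369 N.
Newton's second law for the crate (up-slope positive): T − 11.760 = 2.4 a. For the hanging block (downward positive): 14 × 9.8 − T = 14 a.
Adding the two equations eliminates T: 125.440 = 16.4 a, so a = 7.6488 m/s².

7.649 m/s²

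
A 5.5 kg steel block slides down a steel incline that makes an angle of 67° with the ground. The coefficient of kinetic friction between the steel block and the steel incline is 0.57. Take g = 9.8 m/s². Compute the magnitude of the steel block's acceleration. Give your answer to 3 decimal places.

6.838 m/s²

Resolving the weight along the incline: the component pulling the steel block down the slope is mg sin 67° = 5.5 × 9.8 × 0.9205 = 49.615 N, and the normal force is N = mg cos 67° = 5.5 × 9.8 × 0.3907 = 21.059 N.
Kinetic friction acts up the slope with magnitude f = μN = 0.57 × 21.059 = 12.004 N.
Net force along the incline is 49.615 − 12.004 = 37.611 N, so a = 37.611 / 5.5 = 6.8384 m/s².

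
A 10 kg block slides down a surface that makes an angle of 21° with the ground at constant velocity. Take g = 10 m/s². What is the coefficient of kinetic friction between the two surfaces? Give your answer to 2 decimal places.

0.38

At constant velocity the net force along the incline is zero: mg sin 21° = μ mg cos 21°.
So μ = tan 21° = 0.3584 / 0.9336 = 0.3839.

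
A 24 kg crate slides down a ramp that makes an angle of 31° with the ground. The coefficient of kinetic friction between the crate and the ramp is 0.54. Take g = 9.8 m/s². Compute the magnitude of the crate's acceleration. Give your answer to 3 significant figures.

Resolving the weight along the incline: the component pulling the crate down the slope is mg sin 31° = 24 × 9.8 × 0.5150 = 121.128 N, and the normal force is N = mg cos 31° = 24 × 9.8 × 0.8572 = 201.613 N.
Kinetic friction acts up the slope with magnitude f = μN = 0.54 × 201.613 = 108.871 N.
Net force along the incline is 121.128 − 108.871 = 12.257 N, so a = 12.257 / 24 = 0.5107 m/s².

0.511 m/s²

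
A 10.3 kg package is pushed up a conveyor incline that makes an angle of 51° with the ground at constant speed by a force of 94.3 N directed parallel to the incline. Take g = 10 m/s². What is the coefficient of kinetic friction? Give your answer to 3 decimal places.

At constant speed ΣF = 0 along the incline. The applied 94.3 N acts up the slope; the weight component mg sin 51° = 80.046 N and kinetic friction μN both act down the slope.
So 94.3 = 80.046 + μ × 64.820, giving μ = (94.3 − 80.046) / 64.820 = 0.2199.

0.220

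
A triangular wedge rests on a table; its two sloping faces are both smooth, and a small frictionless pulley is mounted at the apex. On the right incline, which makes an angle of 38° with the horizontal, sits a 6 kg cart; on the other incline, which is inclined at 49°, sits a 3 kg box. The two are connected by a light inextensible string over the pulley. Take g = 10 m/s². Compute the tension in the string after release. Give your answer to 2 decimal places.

27.41 N

Resolve each weight along its own incline: the 6 kg mass has component 6 × 10 × sin 38° = 36.940 N down its slope, and the 3 kg mass has 3 × 10 × sin 49° = 22.641 N down its slope.
The 6 kg side's 36.940 N exceeds the other side's 22.641 N, so that mass slides down and the 3 kg mass slides up. Taking that direction as positive, Newton's second law for the whole system gives 36.940 − 22.641 = (6 + 3) a, so a = 14.299 / 9 = 1.5888 m/s².
For the 3 kg mass (up-slope positive): T − 22.641 = 3 × 1.5888, so T = 27.407 N.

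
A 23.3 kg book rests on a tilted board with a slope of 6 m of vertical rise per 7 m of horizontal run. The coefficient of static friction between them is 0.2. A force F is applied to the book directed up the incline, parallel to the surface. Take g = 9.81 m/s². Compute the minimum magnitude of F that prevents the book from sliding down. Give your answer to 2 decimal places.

114.04 N

The normal force is N = mg cos 40.60° = 173.546 N. With F at its minimum the book is on the verge of sliding down, so static friction is at its maximum μ_s N = 0.2 × 173.546 = 34.709 N and acts up the slope.
Equilibrium along the incline: F + μ_s N = mg sin 40.60°, so F = 148.753 − 34.709 = 114.044 N.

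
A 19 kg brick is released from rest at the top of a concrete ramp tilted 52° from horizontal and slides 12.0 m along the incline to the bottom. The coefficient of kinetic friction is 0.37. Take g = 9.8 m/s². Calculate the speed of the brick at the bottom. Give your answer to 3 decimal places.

The weight component along the incline is mg sin 52° = 146.728 N and the normal force is N = mg cos 52° = 114.636 N.
Friction up the slope is f = μN = 0.37 × 114.636 = 42.415 N, so the net downslope force is 146.728 − 42.415 = 104.313 N and a = 104.313 / 19 = 5.4902 m/s².
Starting from rest over a distance of 12.0 m, v² = 2aL = 2 × 5.4902 × 12.0 = 131.7648, so v = 11.4789 m/s.

11.479 m/s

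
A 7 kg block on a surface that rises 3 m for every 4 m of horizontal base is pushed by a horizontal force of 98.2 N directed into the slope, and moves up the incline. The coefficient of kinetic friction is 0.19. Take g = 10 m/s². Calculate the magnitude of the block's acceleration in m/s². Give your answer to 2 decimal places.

2.10 m/s²

The horizontal push has components F cos 36.87° = 98.2 × 0.8000 = 78.560 N up the incline and F sin 36.87° = 98.2 × 0.6000 = 58.920 N pressing into the surface.
The normal force is therefore N = mg cos 36.87° + F sin 36.87° = 56.000 + 58.920 = 114.920 N, and kinetic friction down the slope is μN = 0.19 × 114.920 = 21.835 N.
Along the incline: F cos 36.87° − mg sin 36.87° − μN = ma, so 78.560 − 42.000 − 21.835 = 7 a, giving a = 2.1036 m/s².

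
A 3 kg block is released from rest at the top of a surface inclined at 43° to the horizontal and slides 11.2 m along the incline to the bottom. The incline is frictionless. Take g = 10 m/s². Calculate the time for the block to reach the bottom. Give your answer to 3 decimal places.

The weight component along the incline is mg sin 43° = 20.460 N and the normal force is N = mg cos 43° = 21.941 N.
With no friction, a = g sin 43° = 6.8200 m/s².
Starting from rest, L = ½at², so t = √(2L/a) = √(2 × 11.2 / 6.8200) = 1.8123 s.

1.812 s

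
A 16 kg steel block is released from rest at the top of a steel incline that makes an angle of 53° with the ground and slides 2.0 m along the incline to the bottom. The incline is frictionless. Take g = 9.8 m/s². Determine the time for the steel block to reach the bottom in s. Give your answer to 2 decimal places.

The weight component along the incline is mg sin 53° = 125.226 N and the normal force is N = mg cos 53° = 94.365 N.
With no friction, a = g sin 53° = 7.8266 m/s².
Starting from rest, L = ½at², so t = √(2L/a) = √(2 × 2.0 / 7.8266) = 0.7149 s.

0.71 s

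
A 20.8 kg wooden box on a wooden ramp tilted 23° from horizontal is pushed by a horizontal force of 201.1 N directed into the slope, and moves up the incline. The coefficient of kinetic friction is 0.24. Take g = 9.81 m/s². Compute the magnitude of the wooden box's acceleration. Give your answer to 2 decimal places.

1.99 m/s²

The horizontal push has components F cos 23° = 201.1 × 0.9205 = 185.113 N up the incline and F sin 23° = 201.1 × 0.3907 = 78.570 N pressing into the surface.
The normal force is therefore N = mg cos 23° + F sin 23° = 187.826 + 78.570 = 266.396 N, and kinetic friction down the slope is μN = 0.24 × 266.396 = 63.935 N.
Along the incline: F cos 23° − mg sin 23° − μN = ma, so 185.113 − 79.722 − 63.935 = 20.8 a, giving a = 1.9931 m/s².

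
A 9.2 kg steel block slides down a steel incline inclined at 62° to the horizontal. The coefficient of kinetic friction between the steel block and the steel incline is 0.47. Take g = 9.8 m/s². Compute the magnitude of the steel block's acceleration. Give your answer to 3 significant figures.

Resolving the weight along the incline: the component pulling the steel block down the slope is mg sin 62° = 9.2 × 9.8 × 0.8829 = 79.602 N, and the normal force is N = mg cos 62° = 9.2 × 9.8 × 0.4695 = 42.330 N.
Kinetic friction acts up the slope with magnitude f = μN = 0.47 × 42.330 = 19.895 N.
Net force along the incline is 79.602 − 19.895 = 59.707 N, so a = 59.707 / 9.2 = 6.4899 m/s².

6.49 m/s²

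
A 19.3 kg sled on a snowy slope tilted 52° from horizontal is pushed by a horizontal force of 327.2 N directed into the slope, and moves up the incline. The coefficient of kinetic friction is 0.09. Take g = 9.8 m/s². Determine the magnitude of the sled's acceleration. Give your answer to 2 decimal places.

The horizontal push has components F cos 52° = 327.2 × 0.6157 = 201.457 N up the incline and F sin 52° = 327.2 × 0.7880 = 257.834 N pressing into the surface.
The normal force is therefore N = mg cos 52° + F sin 52° = 116.453 + 257.834 = 374.287 N, and kinetic friction down the slope is μN = 0.09 × 374.287 = 33.686 N.
Along the incline: F cos 52° − mg sin 52° − μN = ma, so 201.457 − 149.042 − 33.686 = 19.3 a, giving a = 0.9704 m/s².

0.97 m/s²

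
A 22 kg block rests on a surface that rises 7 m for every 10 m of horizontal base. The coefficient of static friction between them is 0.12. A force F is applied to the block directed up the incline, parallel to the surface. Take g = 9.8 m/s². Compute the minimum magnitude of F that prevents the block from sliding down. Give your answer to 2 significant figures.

The normal force is N = mg cos 34.99° = 176.626 N. With F at its minimum the block is on the verge of sliding down, so static friction is at its maximum μ_s N = 0.12 × 176.626 = 21.195 N and acts up the slope.
Equilibrium along the incline: F + μ_s N = mg sin 34.99°, so F = 123.638 − 21.195 = 102.443 N.

100 N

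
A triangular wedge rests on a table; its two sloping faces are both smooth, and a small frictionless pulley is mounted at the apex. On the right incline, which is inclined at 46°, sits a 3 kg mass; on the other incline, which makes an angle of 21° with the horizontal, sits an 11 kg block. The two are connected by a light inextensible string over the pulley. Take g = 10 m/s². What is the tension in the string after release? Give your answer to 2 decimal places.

25.40 N

Resolve each weight along its own incline: the 3 kg mass has component 3 × 10 × sin 46° = 21.580 N down its slope, and the 11 kg mass has 11 × 10 × sin 21° = 39.420 N down its slope.
The 11 kg side's 39.420 N exceeds the other side's 21.580 N, so that mass slides down and the 3 kg mass slides up. Taking that direction as positive, Newton's second law for the whole system gives 39.420 − 21.580 = (3 + 11) a, so a = 17.840 / 14 = 1.2743 m/s².
For the 3 kg mass (up-slope positive): T − 21.580 = 3 × 1.2743, so T = 25.403 N.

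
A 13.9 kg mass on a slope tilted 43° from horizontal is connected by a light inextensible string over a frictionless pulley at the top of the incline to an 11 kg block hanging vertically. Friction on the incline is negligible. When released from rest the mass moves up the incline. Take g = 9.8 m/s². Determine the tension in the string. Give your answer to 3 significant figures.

For the mass on the incline: the weight component along the slope is m₁g sin 43° = 13.9 × 9.8 × 0.6820 = 92.902 N and the normal force is N = m₁g cos 43° = 99.625 N.
Newton's second law for the mass (up-slope positive): T − 92.902 = 13.9 a. For the hanging block (downward positive): 11 × 9.8 − T = 11 a.
Adding the two equations eliminates T: 14.898 = 24.9 a, so a = 0.5983 m/s².
Then from the hanging block's equation, T = 11 × (9.8 − 0.5983) = 101.219 N.

101 N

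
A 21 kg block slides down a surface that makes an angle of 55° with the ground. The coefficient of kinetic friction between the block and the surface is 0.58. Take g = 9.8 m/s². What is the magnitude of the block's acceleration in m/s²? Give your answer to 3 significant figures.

Resolving the weight along the incline: the component pulling the block down the slope is mg sin 55° = 21 × 9.8 × 0.8192 = 168.591 N, and the normal force is N = mg cos 55° = 21 × 9.8 × 0.5736 = 118.047 N.
Kinetic friction acts up the slope with magnitude f = μN = 0.58 × 118.047 = 68.467 N.
Net force along the incline is 168.591 − 68.467 = 100.124 N, so a = 100.124 / 21 = 4.7678 m/s².

4.77 m/s²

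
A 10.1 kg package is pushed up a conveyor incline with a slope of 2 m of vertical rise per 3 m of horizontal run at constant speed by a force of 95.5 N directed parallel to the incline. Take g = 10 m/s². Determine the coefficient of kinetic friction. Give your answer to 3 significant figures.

At constant speed ΣF = 0 along the incline. The applied 95.5 N acts up the slope; the weight component mg sin 33.69° = 56.025 N and kinetic friction μN both act down the slope.
So 95.5 = 56.025 + μ × 84.037, giving μ = (95.5 − 56.025) / 84.037 = 0.4697.

0.470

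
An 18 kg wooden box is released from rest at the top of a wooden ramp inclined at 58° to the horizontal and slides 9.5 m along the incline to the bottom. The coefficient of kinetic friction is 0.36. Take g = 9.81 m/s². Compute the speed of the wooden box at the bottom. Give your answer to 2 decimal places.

The weight component along the incline is mg sin 58° = 149.748 N and the normal force is N = mg cos 58° = 93.573 N.
Friction up the slope is f = μN = 0.36 × 93.573 = 33.686 N, so the net downslope force is 149.748 − 33.686 = 116.062 N and a = 116.062 / 18 = 6.4479 m/s².
Starting from rest over a distance of 9.5 m, v² = 2aL = 2 × 6.4479 × 9.5 = 122.5101, so v = 11.0684 m/s.

11.07 m/s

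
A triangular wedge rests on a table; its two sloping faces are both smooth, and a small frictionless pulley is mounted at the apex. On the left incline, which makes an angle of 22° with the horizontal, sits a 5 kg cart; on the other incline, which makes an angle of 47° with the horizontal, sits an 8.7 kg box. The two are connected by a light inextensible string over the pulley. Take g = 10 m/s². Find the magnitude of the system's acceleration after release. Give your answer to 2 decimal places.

3.28 m/s²

Resolve each weight along its own incline: the 5 kg mass has component 5 × 10 × sin 22° = 18.730 N down its slope, and the 8.7 kg mass has 8.7 × 10 × sin 47° = 63.628 N down its slope.
The 8.7 kg side's 63.628 N exceeds the other side's 18.730 N, so that mass slides down and the 5 kg mass slides up. Taking that direction as positive, Newton's second law for the whole system gives 63.628 − 18.730 = (5 + 8.7) a, so a = 44.898 / 13.7 = 3.2772 m/s².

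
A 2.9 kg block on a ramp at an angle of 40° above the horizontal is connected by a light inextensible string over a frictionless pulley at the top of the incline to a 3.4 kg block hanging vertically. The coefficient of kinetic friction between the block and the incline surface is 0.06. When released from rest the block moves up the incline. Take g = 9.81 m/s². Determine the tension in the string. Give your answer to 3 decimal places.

For the block on the incline: the weight component along the slope is m₁g sin 40° = 2.9 × 9.81 × 0.6428 = 18.287 N and the normal force is N = m₁g cos 40° = 21.793 N.
Kinetic friction opposes the block's motion up the incline: f = μN = 0.06 × 21.793 = 1.308 N acting down the slope.
Newton's second law for the block (up-slope positive): T − 18.287 − 1.308 = 2.9 a. For the hanging block (downward positive): 3.4 × 9.81 − T = 3.4 a.
Adding the two equations eliminates T: 13.759 = 6.3 a, so a = 2.1840 m/s².
Then from the hanging block's equation, T = 3.4 × (9.81 − 2.1840) = 25.928 N.

25.928 N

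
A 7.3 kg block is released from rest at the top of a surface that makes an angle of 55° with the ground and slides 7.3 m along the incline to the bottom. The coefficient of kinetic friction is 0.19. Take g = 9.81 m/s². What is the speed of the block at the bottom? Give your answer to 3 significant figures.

The weight component along the incline is mg sin 55° = 58.662 N and the normal force is N = mg cos 55° = 41.076 N.
Friction up the slope is f = μN = 0.19 × 41.076 = 7.804 N, so the net downslope force is 58.662 − 7.804 = 50.858 N and a = 50.858 / 7.3 = 6.9668 m/s².
Starting from rest over a distance of 7.3 m, v² = 2aL = 2 × 6.9668 × 7.3 = 101.7153, so v = 10.0854 m/s.

10.1 m/s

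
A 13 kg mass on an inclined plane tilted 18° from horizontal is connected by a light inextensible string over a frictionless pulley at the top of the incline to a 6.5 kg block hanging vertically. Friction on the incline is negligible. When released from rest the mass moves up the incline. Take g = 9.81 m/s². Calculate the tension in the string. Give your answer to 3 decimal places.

55.646 N

For the mass on the incline: the weight component along the slope is m₁g sin 18° = 13 × 9.81 × 0.3090 = 39.407 N and the normal force is N = m₁g cos 18° = 121.288 N.
Newton's second law for the mass (up-slope positive): T − 39.407 = 13 a. For the hanging block (downward positive): 6.5 × 9.81 − T = 6.5 a.
Adding the two equations eliminates T: 24.358 = 19.5 a, so a = 1.2491 m/s².
Then from the hanging block's equation, T = 6.5 × (9.81 − 1.2491) = 55.646 N.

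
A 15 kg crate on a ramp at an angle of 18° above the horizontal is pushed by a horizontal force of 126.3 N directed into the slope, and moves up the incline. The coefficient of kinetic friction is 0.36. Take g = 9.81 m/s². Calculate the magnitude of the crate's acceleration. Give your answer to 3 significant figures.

0.681 m/s²

The horizontal push has components F cos 18° = 126.3 × 0.9511 = 120.124 N up the incline and F sin 18° = 126.3 × 0.3090 = 39.027 N pressing into the surface.
The normal force is therefore N = mg cos 18° + F sin 18° = 139.954 + 39.027 = 178.981 N, and kinetic friction down the slope is μN = 0.36 × 178.981 = 64.433 N.
Along the incline: F cos 18° − mg sin 18° − μN = ma, so 120.124 − 45.469 − 64.433 = 15 a, giving a = 0.6815 m/s².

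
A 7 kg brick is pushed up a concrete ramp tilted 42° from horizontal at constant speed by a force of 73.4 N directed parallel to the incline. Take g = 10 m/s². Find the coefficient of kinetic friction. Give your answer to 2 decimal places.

At constant speed ΣF = 0 along the incline. The applied 73.4 N acts up the slope; the weight component mg sin 42° = 46.839 N and kinetic friction μN both act down the slope.
So 73.4 = 46.839 + μ × 52.020, giving μ = (73.4 − 46.839) / 52.020 = 0.5106.

0.51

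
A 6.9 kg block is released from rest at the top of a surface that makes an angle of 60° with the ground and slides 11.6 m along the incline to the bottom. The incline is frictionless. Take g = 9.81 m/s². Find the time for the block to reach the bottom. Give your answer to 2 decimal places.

The weight component along the incline is mg sin 60° = 58.620 N and the normal force is N = mg cos 60° = 33.845 N.
With no friction, a = g sin 60° = 8.4957 m/s².
Starting from rest, L = ½at², so t = √(2L/a) = √(2 × 11.6 / 8.4957) = 1.6525 s.

1.65 s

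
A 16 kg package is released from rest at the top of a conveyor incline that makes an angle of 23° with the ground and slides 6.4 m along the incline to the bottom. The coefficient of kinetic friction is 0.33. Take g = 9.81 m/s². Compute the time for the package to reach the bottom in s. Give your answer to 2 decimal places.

The weight component along the incline is mg sin 23° = 61.329 N and the normal force is N = mg cos 23° = 144.482 N.
Friction up the slope is f = μN = 0.33 × 144.482 = 47.679 N, so the net downslope force is 61.329 − 47.679 = 13.650 N and a = 13.650 / 16 = 0.8531 m/s².
Starting from rest, L = ½at², so t = √(2L/a) = √(2 × 6.4 / 0.8531) = 3.8735 s.

3.87 s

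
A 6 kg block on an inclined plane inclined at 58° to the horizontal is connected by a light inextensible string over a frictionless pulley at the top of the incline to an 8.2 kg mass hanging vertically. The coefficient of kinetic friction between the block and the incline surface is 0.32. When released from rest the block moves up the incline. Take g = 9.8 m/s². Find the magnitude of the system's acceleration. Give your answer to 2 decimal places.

For the block on the incline: the weight component along the slope is m₁g sin 58° = 6 × 9.8 × 0.8480 = 49.862 N and the normal force is N = m₁g cos 58° = 31.159 N.
Kinetic friction opposes the block's motion up the incline: f = μN = 0.32 × 31.159 = 9.971 N acting down the slope.
Newton's second law for the block (up-slope positive): T − 49.862 − 9.971 = 6 a. For the hanging mass (downward positive): 8.2 × 9.8 − T = 8.2 a.
Adding the two equations eliminates T: 20.527 = 14.2 a, so a = 1.4456 m/s².

1.45 m/s²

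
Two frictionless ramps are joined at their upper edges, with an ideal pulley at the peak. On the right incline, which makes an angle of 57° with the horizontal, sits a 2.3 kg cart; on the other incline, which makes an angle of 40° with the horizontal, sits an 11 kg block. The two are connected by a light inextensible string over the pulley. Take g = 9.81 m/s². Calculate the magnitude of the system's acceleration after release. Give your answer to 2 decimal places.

3.79 m/s²

Resolve each weight along its own incline: the 2.3 kg mass has component 2.3 × 9.81 × sin 57° = 18.923 N down its slope, and the 11 kg mass has 11 × 9.81 × sin 40° = 69.363 N down its slope.
The 11 kg side's 69.363 N exceeds the other side's 18.923 N, so that mass slides down and the 2.3 kg mass slides up. Taking that direction as positive, Newton's second law for the whole system gives 69.363 − 18.923 = (2.3 + 11) a, so a = 50.440 / 13.3 = 3.7925 m/s².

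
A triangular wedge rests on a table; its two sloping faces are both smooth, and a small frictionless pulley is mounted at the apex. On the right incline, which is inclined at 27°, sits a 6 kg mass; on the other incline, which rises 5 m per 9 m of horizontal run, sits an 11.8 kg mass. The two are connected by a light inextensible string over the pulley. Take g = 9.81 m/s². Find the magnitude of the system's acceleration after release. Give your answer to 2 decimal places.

Resolve each weight along its own incline: the 6 kg mass has component 6 × 9.81 × sin 27° = 26.722 N down its slope, and the 11.8 kg mass has 11.8 × 9.81 × sin 29.05° = 56.217 N down its slope.
The 11.8 kg side's 56.217 N exceeds the other side's 26.722 N, so that mass slides down and the 6 kg mass slides up. Taking that direction as positive, Newton's second law for the whole system gives 56.217 − 26.722 = (6 + 11.8) a, so a = 29.495 / 17.8 = 1.6570 m/s².

1.66 m/s²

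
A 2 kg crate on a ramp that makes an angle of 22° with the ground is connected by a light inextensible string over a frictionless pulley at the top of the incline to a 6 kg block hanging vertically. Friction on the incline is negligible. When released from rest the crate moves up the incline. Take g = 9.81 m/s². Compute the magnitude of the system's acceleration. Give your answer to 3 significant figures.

For the crate on the incline: the weight component along the slope is m₁g sin 22° = 2 × 9.81 × 0.3746 = 7.350 N and the normal force is N = m₁g cos 22° = 18.191 N.
Newton's second law for the crate (up-slope positive): T − 7.350 = 2 a. For the hanging block (downward positive): 6 × 9.81 − T = 6 a.
Adding the two equations eliminates T: 51.510 = 8 a, so a = 6.4387 m/s².

6.44 m/s²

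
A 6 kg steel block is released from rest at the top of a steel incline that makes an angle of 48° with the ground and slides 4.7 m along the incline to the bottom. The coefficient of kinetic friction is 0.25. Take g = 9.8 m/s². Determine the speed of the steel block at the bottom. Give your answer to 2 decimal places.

7.28 m/s

The weight component along the incline is mg sin 48° = 43.697 N and the normal force is N = mg cos 48° = 39.345 N.
Friction up the slope is f = μN = 0.25 × 39.345 = 9.836 N, so the net downslope force is 43.697 − 9.836 = 33.861 N and a = 33.861 / 6 = 5.6435 m/s².
Starting from rest over a distance of 4.7 m, v² = 2aL = 2 × 5.6435 × 4.7 = 53.0489, so v = 7.2835 m/s.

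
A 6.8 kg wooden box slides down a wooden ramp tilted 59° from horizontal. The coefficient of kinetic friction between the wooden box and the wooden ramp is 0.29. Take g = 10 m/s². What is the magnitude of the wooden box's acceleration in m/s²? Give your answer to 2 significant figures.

7.1 m/s²

Resolving the weight along the incline: the component pulling the wooden box down the slope is mg sin 59° = 6.8 × 10 × 0.8572 = 58.290 N, and the normal force is N = mg cos 59° = 6.8 × 10 × 0.5150 = 35.020 N.
Kinetic friction acts up the slope with magnitude f = μN = 0.29 × 35.020 = 10.156 N.
Net force along the incline is 58.290 − 10.156 = 48.134 N, so a = 48.134 / 6.8 = 7.0785 m/s².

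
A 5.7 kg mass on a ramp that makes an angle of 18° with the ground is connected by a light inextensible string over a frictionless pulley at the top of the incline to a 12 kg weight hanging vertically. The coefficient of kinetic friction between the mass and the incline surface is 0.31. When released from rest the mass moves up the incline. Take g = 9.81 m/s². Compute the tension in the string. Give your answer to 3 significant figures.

60.8 N

For the mass on the incline: the weight component along the slope is m₁g sin 18° = 5.7 × 9.81 × 0.3090 = 17.278 N and the normal force is N = m₁g cos 18° = 53.180 N.
Kinetic friction opposes the mass's motion up the incline: f = μN = 0.31 × 53.180 = 16.486 N acting down the slope.
Newton's second law for the mass (up-slope positive): T − 17.278 − 16.486 = 5.7 a. For the hanging weight (downward positive): 12 × 9.81 − T = 12 a.
Adding the two equations eliminates T: 83.956 = 17.7 a, so a = 4.7433 m/s².
Then from the hanging weight's equation, T = 12 × (9.81 − 4.7433) = 60.800 N.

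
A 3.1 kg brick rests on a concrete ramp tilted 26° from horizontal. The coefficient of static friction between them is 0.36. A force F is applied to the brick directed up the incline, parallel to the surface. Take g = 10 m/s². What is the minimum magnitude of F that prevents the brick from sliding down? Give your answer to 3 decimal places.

3.559 N

The normal force is N = mg cos 26° = 27.863 N. With F at its minimum the brick is on the verge of sliding down, so static friction is at its maximum μ_s N = 0.36 × 27.863 = 10.031 N and acts up the slope.
Equilibrium along the incline: F + μ_s N = mg sin 26°, so F = 13.590 − 10.031 = 3.559 N.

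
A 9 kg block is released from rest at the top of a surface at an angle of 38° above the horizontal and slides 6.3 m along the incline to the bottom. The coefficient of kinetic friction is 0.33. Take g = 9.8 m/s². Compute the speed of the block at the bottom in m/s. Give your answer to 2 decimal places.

The weight component along the incline is mg sin 38° = 54.301 N and the normal force is N = mg cos 38° = 69.503 N.
Friction up the slope is f = μN = 0.33 × 69.503 = 22.936 N, so the net downslope force is 54.301 − 22.936 = 31.365 N and a = 31.365 / 9 = 3.4850 m/s².
Starting from rest over a distance of 6.3 m, v² = 2aL = 2 × 3.4850 × 6.3 = 43.9110, so v = 6.6265 m/s.

6.63 m/s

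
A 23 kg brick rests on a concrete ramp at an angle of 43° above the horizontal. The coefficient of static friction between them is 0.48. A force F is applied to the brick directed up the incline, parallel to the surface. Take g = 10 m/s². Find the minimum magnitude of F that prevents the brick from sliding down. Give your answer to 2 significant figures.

76 N

The normal force is N = mg cos 43° = 168.211 N. With F at its minimum the brick is on the verge of sliding down, so static friction is at its maximum μ_s N = 0.48 × 168.211 = 80.741 N and acts up the slope.
Equilibrium along the incline: F + μ_s N = mg sin 43°, so F = 156.860 − 80.741 = 76.119 N.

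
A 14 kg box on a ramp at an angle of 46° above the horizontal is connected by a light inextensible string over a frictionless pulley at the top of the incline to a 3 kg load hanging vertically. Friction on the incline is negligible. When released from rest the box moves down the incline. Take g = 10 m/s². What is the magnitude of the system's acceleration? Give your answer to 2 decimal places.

For the box on the incline: the weight component along the slope is m₁g sin 46° = 14 × 10 × 0.7193 = 100.702 N and the normal force is N = m₁g cos 46° = 97.252 N.
Newton's second law for the box (down-slope positive): 100.702 − T = 14 a. For the hanging load (upward positive): T − 3 × 10 = 3 a.
Adding the two equations eliminates T: 70.702 = 17 a, so a = 4.1589 m/s².

4.16 m/s²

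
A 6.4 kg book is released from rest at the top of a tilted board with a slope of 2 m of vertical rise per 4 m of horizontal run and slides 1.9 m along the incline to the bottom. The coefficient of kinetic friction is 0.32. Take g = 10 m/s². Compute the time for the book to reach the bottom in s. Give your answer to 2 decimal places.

1.54 s

The weight component along the incline is mg sin 26.57° = 28.622 N and the normal force is N = mg cos 26.57° = 57.243 N.
Friction up the slope is f = μN = 0.32 × 57.243 = 18.318 N, so the net downslope force is 28.622 − 18.318 = 10.304 N and a = 10.304 / 6.4 = 1.6100 m/s².
Starting from rest, L = ½at², so t = √(2L/a) = √(2 × 1.9 / 1.6100) = 1.5363 s.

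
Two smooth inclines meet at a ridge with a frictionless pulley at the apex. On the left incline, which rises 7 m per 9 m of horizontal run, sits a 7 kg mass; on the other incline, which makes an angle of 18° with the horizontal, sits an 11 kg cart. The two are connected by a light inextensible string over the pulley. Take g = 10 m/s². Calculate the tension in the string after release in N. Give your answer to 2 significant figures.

Resolve each weight along its own incline: the 7 kg mass has component 7 × 10 × sin 37.87° = 42.976 N down its slope, and the 11 kg mass has 11 × 10 × sin 18° = 33.992 N down its slope.
The 7 kg side's 42.976 N exceeds the other side's 33.992 N, so that mass slides down and the 11 kg mass slides up. Taking that direction as positive, Newton's second law for the whole system gives 42.976 − 33.992 = (7 + 11) a, so a = 8.984 / 18 = 0.4991 m/s².
For the 11 kg mass (up-slope positive): T − 33.992 = 11 × 0.4991, so T = 39.482 N.

39 N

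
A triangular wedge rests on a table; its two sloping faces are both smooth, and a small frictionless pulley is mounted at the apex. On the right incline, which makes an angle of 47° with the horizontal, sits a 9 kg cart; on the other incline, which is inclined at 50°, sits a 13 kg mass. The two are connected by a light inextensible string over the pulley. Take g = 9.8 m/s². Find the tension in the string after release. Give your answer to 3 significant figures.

Resolve each weight along its own incline: the 9 kg mass has component 9 × 9.8 × sin 47° = 64.505 N down its slope, and the 13 kg mass has 13 × 9.8 × sin 50° = 97.594 N down its slope.
The 13 kg side's 97.594 N exceeds the other side's 64.505 N, so that mass slides down and the 9 kg mass slides up. Taking that direction as positive, Newton's second law for the whole system gives 97.594 − 64.505 = (9 + 13) a, so a = 33.089 / 22 = 1.5040 m/s².
For the 9 kg mass (up-slope positive): T − 64.505 = 9 × 1.5040, so T = 78.041 N.

78.0 N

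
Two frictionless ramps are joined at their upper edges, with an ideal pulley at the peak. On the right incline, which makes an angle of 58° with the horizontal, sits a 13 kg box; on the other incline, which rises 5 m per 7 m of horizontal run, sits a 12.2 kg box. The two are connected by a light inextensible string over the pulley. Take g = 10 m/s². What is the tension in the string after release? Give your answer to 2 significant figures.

Resolve each weight along its own incline: the 13 kg mass has component 13 × 10 × sin 58° = 110.246 N down its slope, and the 12.2 kg mass has 12.2 × 10 × sin 35.54° = 70.911 N down its slope.
The 13 kg side's 110.246 N exceeds the other side's 70.911 N, so that mass slides down and the 12.2 kg mass slides up. Taking that direction as positive, Newton's second law for the whole system gives 110.246 − 70.911 = (13 + 12.2) a, so a = 39.335 / 25.2 = 1.5609 m/s².
For the 12.2 kg mass (up-slope positive): T − 70.911 = 12.2 × 1.5609, so T = 89.954 N.

90 N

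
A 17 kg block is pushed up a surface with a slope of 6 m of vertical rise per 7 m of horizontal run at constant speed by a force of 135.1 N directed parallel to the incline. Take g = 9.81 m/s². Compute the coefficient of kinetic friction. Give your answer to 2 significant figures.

At constant speed ΣF = 0 along the incline. The applied 135.1 N acts up the slope; the weight component mg sin 40.60° = 108.532 N and kinetic friction μN both act down the slope.
So 135.1 = 108.532 + μ × 126.621, giving μ = (135.1 − 108.532) / 126.621 = 0.2098.

0.21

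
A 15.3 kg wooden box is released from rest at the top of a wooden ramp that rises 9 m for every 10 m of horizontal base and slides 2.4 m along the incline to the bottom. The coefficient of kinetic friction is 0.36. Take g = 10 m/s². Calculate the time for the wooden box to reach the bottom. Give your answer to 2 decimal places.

1.09 s

The weight component along the incline is mg sin 41.99° = 102.352 N and the normal force is N = mg cos 41.99° = 113.724 N.
Friction up the slope is f = μN = 0.36 × 113.724 = 40.941 N, so the net downslope force is 102.352 − 40.941 = 61.411 N and a = 61.411 / 15.3 = 4.0138 m/s².
Starting from rest, L = ½at², so t = √(2L/a) = √(2 × 2.4 / 4.0138) = 1.0936 s.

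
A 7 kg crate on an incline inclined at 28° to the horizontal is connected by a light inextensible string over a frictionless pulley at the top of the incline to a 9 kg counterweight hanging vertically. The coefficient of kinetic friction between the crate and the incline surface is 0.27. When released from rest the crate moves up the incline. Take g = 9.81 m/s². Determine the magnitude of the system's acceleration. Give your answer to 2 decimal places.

For the crate on the incline: the weight component along the slope is m₁g sin 28° = 7 × 9.81 × 0.4695 = 32.241 N and the normal force is N = m₁g cos 28° = 60.632 N.
Kinetic friction opposes the crate's motion up the incline: f = μN = 0.27 × 60.632 = 16.371 N acting down the slope.
Newton's second law for the crate (up-slope positive): T − 32.241 − 16.371 = 7 a. For the hanging counterweight (downward positive): 9 × 9.81 − T = 9 a.
Adding the two equations eliminates T: 39.678 = 16 a, so a = 2.4799 m/s².

2.48 m/s²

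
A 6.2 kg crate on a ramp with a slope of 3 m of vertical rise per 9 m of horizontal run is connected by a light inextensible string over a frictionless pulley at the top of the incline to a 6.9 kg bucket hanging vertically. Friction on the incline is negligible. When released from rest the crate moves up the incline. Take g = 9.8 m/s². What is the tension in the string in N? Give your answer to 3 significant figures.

42.1 N

For the crate on the incline: the weight component along the slope is m₁g sin 18.43° = 6.2 × 9.8 × 0.3162 = 19.212 N and the normal force is N = m₁g cos 18.43° = 57.642 N.
Newton's second law for the crate (up-slope positive): T − 19.212 = 6.2 a. For the hanging bucket (downward positive): 6.9 × 9.8 − T = 6.9 a.
Adding the two equations eliminates T: 48.408 = 13.1 a, so a = 3.6953 m/s².
Then from the hanging bucket's equation, T = 6.9 × (9.8 − 3.6953) = 42.122 N.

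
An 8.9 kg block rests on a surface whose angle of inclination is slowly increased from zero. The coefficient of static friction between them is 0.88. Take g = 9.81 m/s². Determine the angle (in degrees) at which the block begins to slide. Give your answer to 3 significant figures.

At the threshold of sliding, static friction is at its maximum μ_s N and exactly balances the weight component along the incline: mg sin θ = μ_s mg cos θ.
Hence tan θ = μ_s = 0.88, so θ = arctan(0.88) = 41.3478°.

41.3°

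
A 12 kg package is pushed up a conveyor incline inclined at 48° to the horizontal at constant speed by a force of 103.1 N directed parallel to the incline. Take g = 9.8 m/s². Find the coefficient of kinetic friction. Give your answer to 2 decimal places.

At constant speed ΣF = 0 along the incline. The applied 103.1 N acts up the slope; the weight component mg sin 48° = 87.394 N and kinetic friction μN both act down the slope.
So 103.1 = 87.394 + μ × 78.690, giving μ = (103.1 − 87.394) / 78.690 = 0.1996.

0.20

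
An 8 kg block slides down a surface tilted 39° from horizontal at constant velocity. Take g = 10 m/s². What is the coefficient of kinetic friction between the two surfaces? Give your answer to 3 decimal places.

At constant velocity the net force along the incline is zero: mg sin 39° = μ mg cos 39°.
So μ = tan 39° = 0.6293 / 0.7771 = 0.8098.

0.810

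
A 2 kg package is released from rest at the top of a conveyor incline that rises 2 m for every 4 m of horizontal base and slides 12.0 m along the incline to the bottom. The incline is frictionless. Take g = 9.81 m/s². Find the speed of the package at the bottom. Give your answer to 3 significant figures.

The weight component along the incline is mg sin 26.57° = 8.774 N and the normal force is N = mg cos 26.57° = 17.549 N.
With no friction, a = g sin 26.57° = 4.3872 m/s².
Starting from rest over a distance of 12.0 m, v² = 2aL = 2 × 4.3872 × 12.0 = 105.2928, so v = 10.2612 m/s.

10.3 m/s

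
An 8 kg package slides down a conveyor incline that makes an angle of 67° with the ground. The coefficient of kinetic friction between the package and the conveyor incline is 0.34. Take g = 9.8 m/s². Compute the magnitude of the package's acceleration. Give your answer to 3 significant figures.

Resolving the weight along the incline: the component pulling the package down the slope is mg sin 67° = 8 × 9.8 × 0.9205 = 72.167 N, and the normal force is N = mg cos 67° = 8 × 9.8 × 0.3907 = 30.631 N.
Kinetic friction acts up the slope with magnitude f = μN = 0.34 × 30.631 = 10.415 N.
Net force along the incline is 72.167 − 10.415 = 61.752 N, so a = 61.752 / 8 = 7.7190 m/s².

7.72 m/s²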